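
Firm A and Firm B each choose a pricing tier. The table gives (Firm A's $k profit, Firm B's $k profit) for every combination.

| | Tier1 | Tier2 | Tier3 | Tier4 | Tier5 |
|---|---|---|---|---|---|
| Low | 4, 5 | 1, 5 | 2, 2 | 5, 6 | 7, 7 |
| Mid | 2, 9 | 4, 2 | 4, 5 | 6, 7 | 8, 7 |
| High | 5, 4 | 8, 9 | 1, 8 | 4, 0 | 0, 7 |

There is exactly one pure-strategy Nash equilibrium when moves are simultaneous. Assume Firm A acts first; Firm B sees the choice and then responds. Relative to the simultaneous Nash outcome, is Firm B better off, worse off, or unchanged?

Work backward from Firm B's decision.
- Low → Firm B plays Tier5 (best of 5, 5, 2, 6, 7); Firm A gets 7.
- Mid → Firm B plays Tier1 (best of 9, 2, 5, 7, 7); Firm A gets 2.
- High → Firm B plays Tier2 (best of 4, 9, 8, 0, 7); Firm A gets 8.
Among 7, 2, 8, the best is 8 at High. Subgame-perfect outcome: (High, Tier2) with payoffs (8, 9).
For the simultaneous game, intersect best replies.
Firm A's best replies: Tier1→High; Tier2→High; Tier3→Mid; Tier4→Mid; Tier5→Mid.
Firm B's best replies: Low→Tier5; Mid→Tier1; High→Tier2.
The unique mutual best reply is (High, Tier2), giving (8, 9).
Firm B earns 9 sequentially versus 9 at the Nash outcome: unchanged.

unchanged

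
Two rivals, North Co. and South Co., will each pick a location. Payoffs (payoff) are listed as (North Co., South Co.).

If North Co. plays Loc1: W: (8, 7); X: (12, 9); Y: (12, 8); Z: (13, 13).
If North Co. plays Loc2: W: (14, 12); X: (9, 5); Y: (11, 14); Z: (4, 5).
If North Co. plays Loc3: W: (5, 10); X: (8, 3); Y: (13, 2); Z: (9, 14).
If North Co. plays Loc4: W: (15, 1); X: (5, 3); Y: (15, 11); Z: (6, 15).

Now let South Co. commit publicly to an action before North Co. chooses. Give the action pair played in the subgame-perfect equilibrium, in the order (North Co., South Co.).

(Loc1, Z)

Work backward from North Co.'s decision.
- W: North Co. compares 8, 14, 5, 15 and picks Loc4; South Co. would get 1.
- X: North Co. compares 12, 9, 8, 5 and picks Loc1; South Co. would get 9.
- Y: North Co. compares 12, 11, 13, 15 and picks Loc4; South Co. would get 11.
- Z: North Co. compares 13, 4, 9, 6 and picks Loc1; South Co. would get 13.
Among 1, 9, 11, 13, the best is 13 at Z. Subgame-perfect outcome: (Loc1, Z) with payoffs (13, 13).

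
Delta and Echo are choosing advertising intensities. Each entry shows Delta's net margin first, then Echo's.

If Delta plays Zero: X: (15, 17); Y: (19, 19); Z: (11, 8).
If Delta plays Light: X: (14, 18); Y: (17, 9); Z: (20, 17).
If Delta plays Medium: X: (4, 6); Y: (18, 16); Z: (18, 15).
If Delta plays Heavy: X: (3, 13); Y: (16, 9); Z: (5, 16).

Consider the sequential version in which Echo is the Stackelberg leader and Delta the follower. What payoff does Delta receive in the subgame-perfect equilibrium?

19

Work backward from Delta's decision.
- X: Delta compares 15, 14, 4, 3 and picks Zero; Echo would get 17.
- Y: Delta compares 19, 17, 18, 16 and picks Zero; Echo would get 19.
- Z: Delta compares 11, 20, 18, 5 and picks Light; Echo would get 17.
Among 17, 19, 17, the best is 19 at Y. Subgame-perfect outcome: (Zero, Y) with payoffs (19, 19).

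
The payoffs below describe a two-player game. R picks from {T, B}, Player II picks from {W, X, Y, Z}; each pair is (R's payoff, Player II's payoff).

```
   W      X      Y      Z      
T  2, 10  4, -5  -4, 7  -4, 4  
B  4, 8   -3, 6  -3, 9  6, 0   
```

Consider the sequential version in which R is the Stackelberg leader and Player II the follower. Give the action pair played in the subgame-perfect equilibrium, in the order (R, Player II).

Solve by backward induction (R leads).
- T: BR = W, leader payoff 2.
- B: BR = Y, leader payoff -3.
Maximizing over 2, -3, R chooses T. Subgame-perfect outcome: (T, W) with payoffs (2, 10).

(T, W)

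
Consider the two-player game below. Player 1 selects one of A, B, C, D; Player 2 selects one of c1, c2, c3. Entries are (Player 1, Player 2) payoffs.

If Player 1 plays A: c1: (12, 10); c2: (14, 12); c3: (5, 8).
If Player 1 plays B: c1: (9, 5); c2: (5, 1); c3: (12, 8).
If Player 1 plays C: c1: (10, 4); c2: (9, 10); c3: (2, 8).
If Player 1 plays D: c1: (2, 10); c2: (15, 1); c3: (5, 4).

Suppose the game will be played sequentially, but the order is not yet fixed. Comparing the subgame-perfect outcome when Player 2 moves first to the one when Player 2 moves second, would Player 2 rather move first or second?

second

If Player 1 leads: Player 2's best replies are A→c2, B→c3, C→c2, D→c1; Player 1's induced payoffs 14, 12, 9, 2; outcome (A, c2), payoffs (14, 12).
If Player 2 leads: Player 1's best replies are c1→A, c2→D, c3→B; Player 2's induced payoffs 10, 1, 8; outcome (A, c1), payoffs (12, 10).
Player 2 gets 10 moving first and 12 moving second, so Player 2 prefers to move second.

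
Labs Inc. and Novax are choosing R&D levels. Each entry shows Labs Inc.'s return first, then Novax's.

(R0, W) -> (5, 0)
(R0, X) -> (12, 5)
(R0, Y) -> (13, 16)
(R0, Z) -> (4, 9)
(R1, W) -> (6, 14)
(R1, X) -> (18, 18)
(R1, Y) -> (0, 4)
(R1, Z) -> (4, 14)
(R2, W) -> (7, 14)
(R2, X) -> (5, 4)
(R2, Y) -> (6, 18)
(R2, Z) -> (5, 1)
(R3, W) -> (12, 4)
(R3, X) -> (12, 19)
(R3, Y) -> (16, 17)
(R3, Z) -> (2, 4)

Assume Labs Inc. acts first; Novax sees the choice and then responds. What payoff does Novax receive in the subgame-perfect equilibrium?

Work backward from Novax's decision.
- R0: BR = Y, leader payoff 13.
- R1: BR = X, leader payoff 18.
- R2: BR = Y, leader payoff 6.
- R3: BR = X, leader payoff 12.
Maximizing over 13, 18, 6, 12, Labs Inc. chooses R1. Subgame-perfect outcome: (R1, X) with payoffs (18, 18).

18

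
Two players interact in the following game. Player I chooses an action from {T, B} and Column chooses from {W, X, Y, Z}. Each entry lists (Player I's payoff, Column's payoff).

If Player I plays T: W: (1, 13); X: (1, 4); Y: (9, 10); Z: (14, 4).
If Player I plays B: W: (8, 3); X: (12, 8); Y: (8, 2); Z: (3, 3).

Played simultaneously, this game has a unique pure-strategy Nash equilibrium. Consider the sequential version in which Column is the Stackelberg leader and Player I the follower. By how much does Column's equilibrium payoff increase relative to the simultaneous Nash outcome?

2

Backward induction with Column moving first.
- W: Player I compares 1, 8 and picks B; Column would get 3.
- X: Player I compares 1, 12 and picks B; Column would get 8.
- Y: Player I compares 9, 8 and picks T; Column would get 10.
- Z: Player I compares 14, 3 and picks T; Column would get 4.
Column's induced payoffs are 3, 8, 10, 4, so Column commits to Y. Subgame-perfect outcome: (T, Y) with payoffs (9, 10).
For the simultaneous game, intersect best replies.
Player I's best replies: W→B; X→B; Y→T; Z→T.
Column's best replies: T→W; B→X.
The unique mutual best reply is (B, X), giving (12, 8).
Column's commitment gain: 10 − 8 = 2.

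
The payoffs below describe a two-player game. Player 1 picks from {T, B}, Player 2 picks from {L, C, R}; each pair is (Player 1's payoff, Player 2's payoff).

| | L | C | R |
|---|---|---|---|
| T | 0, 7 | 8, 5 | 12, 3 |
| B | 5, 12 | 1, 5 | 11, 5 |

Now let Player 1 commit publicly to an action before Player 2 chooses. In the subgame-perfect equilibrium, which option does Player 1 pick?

B

Backward induction with Player 1 moving first.
- T → Player 2 plays L (best of 7, 5, 3); Player 1 gets 0.
- B → Player 2 plays L (best of 12, 5, 5); Player 1 gets 5.
Maximizing over 0, 5, Player 1 chooses B. Subgame-perfect outcome: (B, L) with payoffs (5, 12).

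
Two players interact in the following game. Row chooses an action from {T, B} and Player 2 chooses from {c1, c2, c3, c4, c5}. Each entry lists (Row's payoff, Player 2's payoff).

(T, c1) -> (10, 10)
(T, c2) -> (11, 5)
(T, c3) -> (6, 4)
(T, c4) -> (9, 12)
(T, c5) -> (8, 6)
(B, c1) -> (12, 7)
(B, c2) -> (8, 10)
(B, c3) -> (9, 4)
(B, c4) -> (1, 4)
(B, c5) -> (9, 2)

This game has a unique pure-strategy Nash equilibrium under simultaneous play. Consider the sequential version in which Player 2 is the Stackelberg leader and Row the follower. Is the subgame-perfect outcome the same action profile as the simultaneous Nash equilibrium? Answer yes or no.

yes

Row best-responds to each possible Player 2 move:
- c1: BR = B, leader payoff 7.
- c2: BR = T, leader payoff 5.
- c3: BR = B, leader payoff 4.
- c4: BR = T, leader payoff 12.
- c5: BR = B, leader payoff 2.
Player 2's induced payoffs are 7, 5, 4, 12, 2, so Player 2 commits to c4. Subgame-perfect outcome: (T, c4) with payoffs (9, 12).
For the simultaneous game, intersect best replies.
Row's best replies: c1→B; c2→T; c3→B; c4→T; c5→B.
Player 2's best replies: T→c4; B→c2.
The unique mutual best reply is (T, c4), giving (9, 12).
Sequential outcome (T, c4) coincides with the Nash profile (T, c4).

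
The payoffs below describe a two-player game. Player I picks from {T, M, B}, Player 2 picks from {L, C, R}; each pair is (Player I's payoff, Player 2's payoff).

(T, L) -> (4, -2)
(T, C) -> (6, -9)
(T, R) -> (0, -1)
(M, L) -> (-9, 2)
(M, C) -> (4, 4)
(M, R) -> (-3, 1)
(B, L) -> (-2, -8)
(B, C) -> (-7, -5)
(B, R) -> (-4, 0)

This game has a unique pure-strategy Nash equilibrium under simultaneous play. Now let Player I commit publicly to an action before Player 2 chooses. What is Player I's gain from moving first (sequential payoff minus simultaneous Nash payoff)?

Player 2 best-responds to each possible Player I move:
- T: Player 2 compares -2, -9, -1 and picks R; Player I would get 0.
- M: Player 2 compares 2, 4, 1 and picks C; Player I would get 4.
- B: Player 2 compares -8, -5, 0 and picks R; Player I would get -4.
Maximizing over 0, 4, -4, Player I chooses M. Subgame-perfect outcome: (M, C) with payoffs (4, 4).
Now find the simultaneous Nash equilibrium.
Player I's best replies: L→T; C→T; R→T.
Player 2's best replies: T→R; M→C; B→R.
The unique mutual best reply is (T, R), giving (0, -1).
Player I's commitment gain: 4 − 0 = 4.

4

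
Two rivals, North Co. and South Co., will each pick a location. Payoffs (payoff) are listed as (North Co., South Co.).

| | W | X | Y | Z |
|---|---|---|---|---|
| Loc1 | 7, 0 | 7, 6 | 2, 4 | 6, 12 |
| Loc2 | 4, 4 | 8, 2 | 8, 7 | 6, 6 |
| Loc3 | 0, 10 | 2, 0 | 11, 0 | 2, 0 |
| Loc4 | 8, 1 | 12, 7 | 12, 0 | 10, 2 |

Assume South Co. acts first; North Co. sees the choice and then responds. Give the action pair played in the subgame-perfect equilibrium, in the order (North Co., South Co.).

Solve by backward induction (South Co. leads).
- W: North Co. compares 7, 4, 0, 8 and picks Loc4; South Co. would get 1.
- X: North Co. compares 7, 8, 2, 12 and picks Loc4; South Co. would get 7.
- Y: North Co. compares 2, 8, 11, 12 and picks Loc4; South Co. would get 0.
- Z: North Co. compares 6, 6, 2, 10 and picks Loc4; South Co. would get 2.
Maximizing over 1, 7, 0, 2, South Co. chooses X. Subgame-perfect outcome: (Loc4, X) with payoffs (12, 7).

(Loc4, X)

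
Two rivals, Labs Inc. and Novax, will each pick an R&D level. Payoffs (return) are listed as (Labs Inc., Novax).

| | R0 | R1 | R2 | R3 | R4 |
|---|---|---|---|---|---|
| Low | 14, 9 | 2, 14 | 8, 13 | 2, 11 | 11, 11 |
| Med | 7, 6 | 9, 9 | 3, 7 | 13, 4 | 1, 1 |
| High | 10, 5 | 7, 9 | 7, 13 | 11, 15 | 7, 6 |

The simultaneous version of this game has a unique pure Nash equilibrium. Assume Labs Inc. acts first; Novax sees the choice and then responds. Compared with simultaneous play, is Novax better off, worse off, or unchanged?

Work backward from Novax's decision.
- Low → Novax plays R1 (best of 9, 14, 13, 11, 11); Labs Inc. gets 2.
- Med → Novax plays R1 (best of 6, 9, 7, 4, 1); Labs Inc. gets 9.
- High → Novax plays R3 (best of 5, 9, 13, 15, 6); Labs Inc. gets 11.
Labs Inc.'s induced payoffs are 2, 9, 11, so Labs Inc. commits to High. Subgame-perfect outcome: (High, R3) with payoffs (11, 15).
Now find the simultaneous Nash equilibrium.
Labs Inc.'s best replies: R0→Low; R1→Med; R2→Low; R3→Med; R4→Low.
Novax's best replies: Low→R1; Med→R1; High→R3.
The unique mutual best reply is (Med, R1), giving (9, 9).
Novax earns 15 sequentially versus 9 at the Nash outcome: better off.

better off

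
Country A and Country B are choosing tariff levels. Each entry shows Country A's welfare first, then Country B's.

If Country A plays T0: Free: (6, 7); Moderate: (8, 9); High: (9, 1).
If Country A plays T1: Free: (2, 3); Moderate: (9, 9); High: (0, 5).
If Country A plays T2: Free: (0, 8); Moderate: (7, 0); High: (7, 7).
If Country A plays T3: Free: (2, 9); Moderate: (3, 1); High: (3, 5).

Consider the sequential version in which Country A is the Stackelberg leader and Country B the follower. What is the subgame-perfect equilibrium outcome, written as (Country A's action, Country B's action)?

Country B best-responds to each possible Country A move:
- T0: BR = Moderate, leader payoff 8.
- T1: BR = Moderate, leader payoff 9.
- T2: BR = Free, leader payoff 0.
- T3: BR = Free, leader payoff 2.
Maximizing over 8, 9, 0, 2, Country A chooses T1. Subgame-perfect outcome: (T1, Moderate) with payoffs (9, 9).

(T1, Moderate)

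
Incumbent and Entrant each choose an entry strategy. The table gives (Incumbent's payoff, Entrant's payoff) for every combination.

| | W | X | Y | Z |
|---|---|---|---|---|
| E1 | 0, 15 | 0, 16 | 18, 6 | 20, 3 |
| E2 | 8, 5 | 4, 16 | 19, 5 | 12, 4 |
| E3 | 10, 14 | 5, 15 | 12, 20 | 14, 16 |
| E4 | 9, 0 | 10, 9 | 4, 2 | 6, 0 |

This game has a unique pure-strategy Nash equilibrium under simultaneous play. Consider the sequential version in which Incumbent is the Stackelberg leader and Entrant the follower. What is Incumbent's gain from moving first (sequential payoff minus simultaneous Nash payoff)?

2

Backward induction with Incumbent moving first.
- E1 → Entrant plays X (best of 15, 16, 6, 3); Incumbent gets 0.
- E2 → Entrant plays X (best of 5, 16, 5, 4); Incumbent gets 4.
- E3 → Entrant plays Y (best of 14, 15, 20, 16); Incumbent gets 12.
- E4 → Entrant plays X (best of 0, 9, 2, 0); Incumbent gets 10.
Among 0, 4, 12, 10, the best is 12 at E3. Subgame-perfect outcome: (E3, Y) with payoffs (12, 20).
For the simultaneous game, intersect best replies.
Incumbent's best replies: W→E3; X→E4; Y→E2; Z→E1.
Entrant's best replies: E1→X; E2→X; E3→Y; E4→X.
The unique mutual best reply is (E4, X), giving (10, 9).
Incumbent's commitment gain: 12 − 10 = 2.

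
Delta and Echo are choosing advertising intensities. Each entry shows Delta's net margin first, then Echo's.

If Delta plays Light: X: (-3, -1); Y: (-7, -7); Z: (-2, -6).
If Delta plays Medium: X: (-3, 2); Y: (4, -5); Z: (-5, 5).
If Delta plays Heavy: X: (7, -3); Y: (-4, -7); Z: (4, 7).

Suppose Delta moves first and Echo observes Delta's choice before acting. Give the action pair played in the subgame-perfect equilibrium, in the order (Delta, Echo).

(Heavy, Z)

Echo best-responds to each possible Delta move:
- Light → Echo plays X (best of -1, -7, -6); Delta gets -3.
- Medium → Echo plays Z (best of 2, -5, 5); Delta gets -5.
- Heavy → Echo plays Z (best of -3, -7, 7); Delta gets 4.
Maximizing over -3, -5, 4, Delta chooses Heavy. Subgame-perfect outcome: (Heavy, Z) with payoffs (4, 7).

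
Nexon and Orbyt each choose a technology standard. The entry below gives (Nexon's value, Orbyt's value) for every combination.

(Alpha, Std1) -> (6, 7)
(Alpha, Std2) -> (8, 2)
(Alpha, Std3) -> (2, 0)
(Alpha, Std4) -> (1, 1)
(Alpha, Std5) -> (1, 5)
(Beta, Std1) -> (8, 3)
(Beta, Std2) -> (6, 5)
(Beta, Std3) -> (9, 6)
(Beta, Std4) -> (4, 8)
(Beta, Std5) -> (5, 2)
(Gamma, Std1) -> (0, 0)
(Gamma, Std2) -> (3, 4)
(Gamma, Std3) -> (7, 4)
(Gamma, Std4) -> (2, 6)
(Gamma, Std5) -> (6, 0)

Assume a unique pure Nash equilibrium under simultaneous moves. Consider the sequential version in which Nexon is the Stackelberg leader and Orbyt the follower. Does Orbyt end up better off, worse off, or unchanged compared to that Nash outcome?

worse off

Work backward from Orbyt's decision.
- Alpha: BR = Std1, leader payoff 6.
- Beta: BR = Std4, leader payoff 4.
- Gamma: BR = Std4, leader payoff 2.
Nexon's induced payoffs are 6, 4, 2, so Nexon commits to Alpha. Subgame-perfect outcome: (Alpha, Std1) with payoffs (6, 7).
Under simultaneous play:
Nexon's best replies: Std1→Beta; Std2→Alpha; Std3→Beta; Std4→Beta; Std5→Gamma.
Orbyt's best replies: Alpha→Std1; Beta→Std4; Gamma→Std4.
The unique mutual best reply is (Beta, Std4), giving (4, 8).
Orbyt earns 7 sequentially versus 8 at the Nash outcome: worse off.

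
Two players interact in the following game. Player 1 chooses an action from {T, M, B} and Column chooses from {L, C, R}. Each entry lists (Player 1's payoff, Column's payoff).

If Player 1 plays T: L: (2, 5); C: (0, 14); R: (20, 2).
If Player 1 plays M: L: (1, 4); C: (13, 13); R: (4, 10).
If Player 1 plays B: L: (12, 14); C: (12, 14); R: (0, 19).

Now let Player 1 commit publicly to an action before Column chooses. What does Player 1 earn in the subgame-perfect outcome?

Work backward from Column's decision.
- T: BR = C, leader payoff 0.
- M: BR = C, leader payoff 13.
- B: BR = R, leader payoff 0.
Maximizing over 0, 13, 0, Player 1 chooses M. Subgame-perfect outcome: (M, C) with payoffs (13, 13).

13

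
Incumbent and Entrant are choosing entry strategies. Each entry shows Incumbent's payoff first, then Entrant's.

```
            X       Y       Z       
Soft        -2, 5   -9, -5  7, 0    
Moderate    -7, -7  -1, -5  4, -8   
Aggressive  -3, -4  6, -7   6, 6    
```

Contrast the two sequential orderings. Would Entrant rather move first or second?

If Incumbent leads: Entrant's best replies are Soft→X, Moderate→Y, Aggressive→Z; Incumbent's induced payoffs -2, -1, 6; outcome (Aggressive, Z), payoffs (6, 6).
If Entrant leads: Incumbent's best replies are X→Soft, Y→Aggressive, Z→Soft; Entrant's induced payoffs 5, -7, 0; outcome (Soft, X), payoffs (-2, 5).
Entrant gets 5 moving first and 6 moving second, so Entrant prefers to move second.

second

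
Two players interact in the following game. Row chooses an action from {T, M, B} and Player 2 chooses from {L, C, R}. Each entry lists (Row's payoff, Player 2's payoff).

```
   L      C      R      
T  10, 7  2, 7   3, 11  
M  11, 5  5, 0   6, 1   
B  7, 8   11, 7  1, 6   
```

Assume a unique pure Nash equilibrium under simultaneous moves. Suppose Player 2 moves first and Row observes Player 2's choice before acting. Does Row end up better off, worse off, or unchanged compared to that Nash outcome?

Solve by backward induction (Player 2 leads).
- L: BR = M, leader payoff 5.
- C: BR = B, leader payoff 7.
- R: BR = M, leader payoff 1.
Among 5, 7, 1, the best is 7 at C. Subgame-perfect outcome: (B, C) with payoffs (11, 7).
Under simultaneous play:
Row's best replies: L→M; C→B; R→M.
Player 2's best replies: T→R; M→L; B→L.
The unique mutual best reply is (M, L), giving (11, 5).
Row earns 11 sequentially versus 11 at the Nash outcome: unchanged.

unchanged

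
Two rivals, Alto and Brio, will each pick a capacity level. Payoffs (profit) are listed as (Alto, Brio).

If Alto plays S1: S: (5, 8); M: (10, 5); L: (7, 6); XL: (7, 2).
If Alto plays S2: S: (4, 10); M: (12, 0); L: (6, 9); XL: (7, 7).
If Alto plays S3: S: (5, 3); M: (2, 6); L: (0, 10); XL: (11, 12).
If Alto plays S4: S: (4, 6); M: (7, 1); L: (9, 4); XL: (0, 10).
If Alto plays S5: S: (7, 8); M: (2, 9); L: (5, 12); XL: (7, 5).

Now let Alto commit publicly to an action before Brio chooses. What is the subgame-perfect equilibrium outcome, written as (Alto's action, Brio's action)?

(S3, XL)

Solve by backward induction (Alto leads).
- S1 → Brio plays S (best of 8, 5, 6, 2); Alto gets 5.
- S2 → Brio plays S (best of 10, 0, 9, 7); Alto gets 4.
- S3 → Brio plays XL (best of 3, 6, 10, 12); Alto gets 11.
- S4 → Brio plays XL (best of 6, 1, 4, 10); Alto gets 0.
- S5 → Brio plays L (best of 8, 9, 12, 5); Alto gets 5.
Among 5, 4, 11, 0, 5, the best is 11 at S3. Subgame-perfect outcome: (S3, XL) with payoffs (11, 12).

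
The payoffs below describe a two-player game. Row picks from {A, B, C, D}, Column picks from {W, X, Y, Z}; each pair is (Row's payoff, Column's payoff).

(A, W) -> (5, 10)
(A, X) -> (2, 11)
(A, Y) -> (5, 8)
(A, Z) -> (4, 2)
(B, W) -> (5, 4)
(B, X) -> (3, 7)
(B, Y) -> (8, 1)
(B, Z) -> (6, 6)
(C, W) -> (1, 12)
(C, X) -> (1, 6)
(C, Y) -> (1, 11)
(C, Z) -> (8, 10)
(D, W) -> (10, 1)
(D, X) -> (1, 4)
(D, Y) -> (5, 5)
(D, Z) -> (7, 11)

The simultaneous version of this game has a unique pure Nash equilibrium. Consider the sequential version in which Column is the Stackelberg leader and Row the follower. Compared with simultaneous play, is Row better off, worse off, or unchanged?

better off

Work backward from Row's decision.
- W: Row compares 5, 5, 1, 10 and picks D; Column would get 1.
- X: Row compares 2, 3, 1, 1 and picks B; Column would get 7.
- Y: Row compares 5, 8, 1, 5 and picks B; Column would get 1.
- Z: Row compares 4, 6, 8, 7 and picks C; Column would get 10.
Maximizing over 1, 7, 1, 10, Column chooses Z. Subgame-perfect outcome: (C, Z) with payoffs (8, 10).
For the simultaneous game, intersect best replies.
Row's best replies: W→D; X→B; Y→B; Z→C.
Column's best replies: A→X; B→X; C→W; D→Z.
Only (B, X) has each player best-responding; Nash payoffs (3, 7).
Row earns 8 sequentially versus 3 at the Nash outcome: better off.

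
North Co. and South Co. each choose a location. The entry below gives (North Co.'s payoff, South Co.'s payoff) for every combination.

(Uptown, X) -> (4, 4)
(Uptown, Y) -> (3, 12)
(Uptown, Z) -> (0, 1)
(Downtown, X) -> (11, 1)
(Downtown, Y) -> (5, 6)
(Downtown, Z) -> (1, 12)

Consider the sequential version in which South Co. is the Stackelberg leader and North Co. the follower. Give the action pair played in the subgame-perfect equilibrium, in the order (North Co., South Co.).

(Downtown, Z)

Backward induction with South Co. moving first.
- X → North Co. plays Downtown (best of 4, 11); South Co. gets 1.
- Y → North Co. plays Downtown (best of 3, 5); South Co. gets 6.
- Z → North Co. plays Downtown (best of 0, 1); South Co. gets 12.
Maximizing over 1, 6, 12, South Co. chooses Z. Subgame-perfect outcome: (Downtown, Z) with payoffs (1, 12).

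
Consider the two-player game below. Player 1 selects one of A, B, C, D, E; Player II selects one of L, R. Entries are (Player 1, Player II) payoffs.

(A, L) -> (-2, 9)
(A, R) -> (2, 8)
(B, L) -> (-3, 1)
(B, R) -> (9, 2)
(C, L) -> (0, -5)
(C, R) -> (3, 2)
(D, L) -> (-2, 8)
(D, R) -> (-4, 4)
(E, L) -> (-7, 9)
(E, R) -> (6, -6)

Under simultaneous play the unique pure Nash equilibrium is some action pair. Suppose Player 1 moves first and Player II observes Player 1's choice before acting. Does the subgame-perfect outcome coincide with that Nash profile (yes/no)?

yes

Backward induction with Player 1 moving first.
- A → Player II plays L (best of 9, 8); Player 1 gets -2.
- B → Player II plays R (best of 1, 2); Player 1 gets 9.
- C → Player II plays R (best of -5, 2); Player 1 gets 3.
- D → Player II plays L (best of 8, 4); Player 1 gets -2.
- E → Player II plays L (best of 9, -6); Player 1 gets -7.
Maximizing over -2, 9, 3, -2, -7, Player 1 chooses B. Subgame-perfect outcome: (B, R) with payoffs (9, 2).
Under simultaneous play:
Player 1's best replies: L→C; R→B.
Player II's best replies: A→L; B→R; C→R; D→L; E→L.
Only (B, R) has each player best-responding; Nash payoffs (9, 2).
Sequential outcome (B, R) coincides with the Nash profile (B, R).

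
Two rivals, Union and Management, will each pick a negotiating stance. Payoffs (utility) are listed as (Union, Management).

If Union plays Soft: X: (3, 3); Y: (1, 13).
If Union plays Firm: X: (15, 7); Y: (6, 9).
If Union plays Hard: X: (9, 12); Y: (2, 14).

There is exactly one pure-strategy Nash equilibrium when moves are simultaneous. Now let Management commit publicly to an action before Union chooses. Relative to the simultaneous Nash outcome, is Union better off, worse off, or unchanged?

unchanged

Backward induction with Management moving first.
- X → Union plays Firm (best of 3, 15, 9); Management gets 7.
- Y → Union plays Firm (best of 1, 6, 2); Management gets 9.
Maximizing over 7, 9, Management chooses Y. Subgame-perfect outcome: (Firm, Y) with payoffs (6, 9).
For the simultaneous game, intersect best replies.
Union's best replies: X→Firm; Y→Firm.
Management's best replies: Soft→Y; Firm→Y; Hard→Y.
The unique mutual best reply is (Firm, Y), giving (6, 9).
Union earns 6 sequentially versus 6 at the Nash outcome: unchanged.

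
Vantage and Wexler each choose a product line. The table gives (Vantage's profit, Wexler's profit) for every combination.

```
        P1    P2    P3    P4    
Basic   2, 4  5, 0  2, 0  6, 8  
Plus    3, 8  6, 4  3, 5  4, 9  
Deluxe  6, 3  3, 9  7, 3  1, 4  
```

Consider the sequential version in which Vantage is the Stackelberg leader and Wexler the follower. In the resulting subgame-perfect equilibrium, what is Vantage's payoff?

6

Wexler best-responds to each possible Vantage move:
- Basic: Wexler compares 4, 0, 0, 8 and picks P4; Vantage would get 6.
- Plus: Wexler compares 8, 4, 5, 9 and picks P4; Vantage would get 4.
- Deluxe: Wexler compares 3, 9, 3, 4 and picks P2; Vantage would get 3.
Maximizing over 6, 4, 3, Vantage chooses Basic. Subgame-perfect outcome: (Basic, P4) with payoffs (6, 8).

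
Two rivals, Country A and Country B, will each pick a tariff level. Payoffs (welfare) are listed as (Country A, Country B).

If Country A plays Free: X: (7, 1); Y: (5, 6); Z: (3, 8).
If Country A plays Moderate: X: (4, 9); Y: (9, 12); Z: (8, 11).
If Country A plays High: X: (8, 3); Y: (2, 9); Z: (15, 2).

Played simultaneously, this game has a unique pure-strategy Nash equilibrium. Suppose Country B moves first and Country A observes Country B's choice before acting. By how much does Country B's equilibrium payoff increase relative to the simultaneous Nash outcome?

0

Solve by backward induction (Country B leads).
- X: Country A compares 7, 4, 8 and picks High; Country B would get 3.
- Y: Country A compares 5, 9, 2 and picks Moderate; Country B would get 12.
- Z: Country A compares 3, 8, 15 and picks High; Country B would get 2.
Country B's induced payoffs are 3, 12, 2, so Country B commits to Y. Subgame-perfect outcome: (Moderate, Y) with payoffs (9, 12).
For the simultaneous game, intersect best replies.
Country A's best replies: X→High; Y→Moderate; Z→High.
Country B's best replies: Free→Z; Moderate→Y; High→Y.
The unique mutual best reply is (Moderate, Y), giving (9, 12).
Country B's commitment gain: 12 − 12 = 0.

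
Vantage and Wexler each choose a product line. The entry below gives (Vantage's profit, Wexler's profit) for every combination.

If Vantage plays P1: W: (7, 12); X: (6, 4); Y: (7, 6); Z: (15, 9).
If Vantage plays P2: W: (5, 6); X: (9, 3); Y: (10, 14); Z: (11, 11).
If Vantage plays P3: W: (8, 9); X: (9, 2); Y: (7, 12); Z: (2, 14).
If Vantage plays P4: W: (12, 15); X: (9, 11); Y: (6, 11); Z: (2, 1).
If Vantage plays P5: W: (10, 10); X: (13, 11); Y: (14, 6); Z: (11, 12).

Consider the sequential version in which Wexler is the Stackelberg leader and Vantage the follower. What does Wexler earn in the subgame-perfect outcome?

15

Vantage best-responds to each possible Wexler move:
- W: Vantage compares 7, 5, 8, 12, 10 and picks P4; Wexler would get 15.
- X: Vantage compares 6, 9, 9, 9, 13 and picks P5; Wexler would get 11.
- Y: Vantage compares 7, 10, 7, 6, 14 and picks P5; Wexler would get 6.
- Z: Vantage compares 15, 11, 2, 2, 11 and picks P1; Wexler would get 9.
Maximizing over 15, 11, 6, 9, Wexler chooses W. Subgame-perfect outcome: (P4, W) with payoffs (12, 15).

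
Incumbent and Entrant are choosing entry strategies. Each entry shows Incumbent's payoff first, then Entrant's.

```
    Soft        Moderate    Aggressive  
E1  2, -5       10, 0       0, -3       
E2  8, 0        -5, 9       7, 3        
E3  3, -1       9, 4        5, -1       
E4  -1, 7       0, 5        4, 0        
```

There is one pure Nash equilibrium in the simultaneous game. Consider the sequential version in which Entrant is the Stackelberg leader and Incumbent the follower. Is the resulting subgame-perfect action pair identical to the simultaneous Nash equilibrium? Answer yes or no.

no

Incumbent best-responds to each possible Entrant move:
- Soft: BR = E2, leader payoff 0.
- Moderate: BR = E1, leader payoff 0.
- Aggressive: BR = E2, leader payoff 3.
Entrant's induced payoffs are 0, 0, 3, so Entrant commits to Aggressive. Subgame-perfect outcome: (E2, Aggressive) with payoffs (7, 3).
Under simultaneous play:
Incumbent's best replies: Soft→E2; Moderate→E1; Aggressive→E2.
Entrant's best replies: E1→Moderate; E2→Moderate; E3→Moderate; E4→Soft.
The unique mutual best reply is (E1, Moderate), giving (10, 0).
Sequential outcome (E2, Aggressive) differs from the Nash profile (E1, Moderate).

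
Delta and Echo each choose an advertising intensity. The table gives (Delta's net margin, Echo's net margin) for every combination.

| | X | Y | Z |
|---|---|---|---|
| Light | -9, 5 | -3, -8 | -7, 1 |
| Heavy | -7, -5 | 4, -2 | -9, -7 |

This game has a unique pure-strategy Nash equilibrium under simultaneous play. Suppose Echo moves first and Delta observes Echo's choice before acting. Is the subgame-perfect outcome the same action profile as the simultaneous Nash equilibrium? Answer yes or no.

Solve by backward induction (Echo leads).
- X: BR = Heavy, leader payoff -5.
- Y: BR = Heavy, leader payoff -2.
- Z: BR = Light, leader payoff 1.
Among -5, -2, 1, the best is 1 at Z. Subgame-perfect outcome: (Light, Z) with payoffs (-7, 1).
Now find the simultaneous Nash equilibrium.
Delta's best replies: X→Heavy; Y→Heavy; Z→Light.
Echo's best replies: Light→X; Heavy→Y.
Only (Heavy, Y) has each player best-responding; Nash payoffs (4, -2).
Sequential outcome (Light, Z) differs from the Nash profile (Heavy, Y).

no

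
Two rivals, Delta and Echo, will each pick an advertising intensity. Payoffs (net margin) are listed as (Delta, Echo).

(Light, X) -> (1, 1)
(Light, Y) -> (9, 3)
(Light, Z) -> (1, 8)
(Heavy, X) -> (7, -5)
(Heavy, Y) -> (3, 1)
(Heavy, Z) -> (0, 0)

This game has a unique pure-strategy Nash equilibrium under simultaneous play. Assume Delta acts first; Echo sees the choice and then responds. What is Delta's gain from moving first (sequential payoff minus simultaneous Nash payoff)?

2

Echo best-responds to each possible Delta move:
- Light: BR = Z, leader payoff 1.
- Heavy: BR = Y, leader payoff 3.
Maximizing over 1, 3, Delta chooses Heavy. Subgame-perfect outcome: (Heavy, Y) with payoffs (3, 1).
Under simultaneous play:
Delta's best replies: X→Heavy; Y→Light; Z→Light.
Echo's best replies: Light→Z; Heavy→Y.
The unique mutual best reply is (Light, Z), giving (1, 8).
Delta's commitment gain: 3 − 1 = 2.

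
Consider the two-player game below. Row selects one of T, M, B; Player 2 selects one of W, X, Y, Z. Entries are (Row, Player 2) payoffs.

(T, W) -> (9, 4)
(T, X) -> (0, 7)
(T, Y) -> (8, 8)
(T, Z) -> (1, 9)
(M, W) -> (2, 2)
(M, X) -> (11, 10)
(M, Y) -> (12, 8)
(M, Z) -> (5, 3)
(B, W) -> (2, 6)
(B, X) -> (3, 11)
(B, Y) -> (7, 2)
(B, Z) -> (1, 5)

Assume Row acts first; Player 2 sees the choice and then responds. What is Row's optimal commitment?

M

Solve by backward induction (Row leads).
- T: Player 2 compares 4, 7, 8, 9 and picks Z; Row would get 1.
- M: Player 2 compares 2, 10, 8, 3 and picks X; Row would get 11.
- B: Player 2 compares 6, 11, 2, 5 and picks X; Row would get 3.
Maximizing over 1, 11, 3, Row chooses M. Subgame-perfect outcome: (M, X) with payoffs (11, 10).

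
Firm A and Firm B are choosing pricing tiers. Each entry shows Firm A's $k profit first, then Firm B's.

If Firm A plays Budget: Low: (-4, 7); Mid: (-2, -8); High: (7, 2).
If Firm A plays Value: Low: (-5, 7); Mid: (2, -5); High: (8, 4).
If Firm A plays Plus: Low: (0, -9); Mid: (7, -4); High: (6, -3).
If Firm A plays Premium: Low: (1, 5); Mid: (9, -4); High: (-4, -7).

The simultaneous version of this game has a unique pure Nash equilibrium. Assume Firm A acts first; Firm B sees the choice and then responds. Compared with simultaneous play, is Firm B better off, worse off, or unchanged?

Firm B best-responds to each possible Firm A move:
- Budget → Firm B plays Low (best of 7, -8, 2); Firm A gets -4.
- Value → Firm B plays Low (best of 7, -5, 4); Firm A gets -5.
- Plus → Firm B plays High (best of -9, -4, -3); Firm A gets 6.
- Premium → Firm B plays Low (best of 5, -4, -7); Firm A gets 1.
Maximizing over -4, -5, 6, 1, Firm A chooses Plus. Subgame-perfect outcome: (Plus, High) with payoffs (6, -3).
Under simultaneous play:
Firm A's best replies: Low→Premium; Mid→Premium; High→Value.
Firm B's best replies: Budget→Low; Value→Low; Plus→High; Premium→Low.
Only (Premium, Low) has each player best-responding; Nash payoffs (1, 5).
Firm B earns -3 sequentially versus 5 at the Nash outcome: worse off.

worse off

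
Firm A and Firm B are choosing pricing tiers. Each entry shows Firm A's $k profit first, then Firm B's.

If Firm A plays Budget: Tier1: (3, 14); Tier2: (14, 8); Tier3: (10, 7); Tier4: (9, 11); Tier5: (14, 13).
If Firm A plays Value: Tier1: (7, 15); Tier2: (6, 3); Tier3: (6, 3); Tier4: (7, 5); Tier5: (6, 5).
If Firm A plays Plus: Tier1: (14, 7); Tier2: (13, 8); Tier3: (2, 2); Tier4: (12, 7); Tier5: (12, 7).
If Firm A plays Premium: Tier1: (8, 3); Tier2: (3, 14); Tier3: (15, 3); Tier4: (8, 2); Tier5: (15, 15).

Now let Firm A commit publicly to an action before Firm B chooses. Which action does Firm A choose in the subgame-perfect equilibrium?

Backward induction with Firm A moving first.
- Budget → Firm B plays Tier1 (best of 14, 8, 7, 11, 13); Firm A gets 3.
- Value → Firm B plays Tier1 (best of 15, 3, 3, 5, 5); Firm A gets 7.
- Plus → Firm B plays Tier2 (best of 7, 8, 2, 7, 7); Firm A gets 13.
- Premium → Firm B plays Tier5 (best of 3, 14, 3, 2, 15); Firm A gets 15.
Maximizing over 3, 7, 13, 15, Firm A chooses Premium. Subgame-perfect outcome: (Premium, Tier5) with payoffs (15, 15).

Premium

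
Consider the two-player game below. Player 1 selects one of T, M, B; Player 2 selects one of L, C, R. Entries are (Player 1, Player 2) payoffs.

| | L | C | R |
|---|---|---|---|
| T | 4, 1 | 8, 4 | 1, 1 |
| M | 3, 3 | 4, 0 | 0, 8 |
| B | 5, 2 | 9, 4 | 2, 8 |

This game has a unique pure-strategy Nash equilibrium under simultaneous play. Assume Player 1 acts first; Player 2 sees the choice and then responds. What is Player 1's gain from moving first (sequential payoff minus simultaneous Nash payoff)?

6

Player 2 best-responds to each possible Player 1 move:
- T → Player 2 plays C (best of 1, 4, 1); Player 1 gets 8.
- M → Player 2 plays R (best of 3, 0, 8); Player 1 gets 0.
- B → Player 2 plays R (best of 2, 4, 8); Player 1 gets 2.
Maximizing over 8, 0, 2, Player 1 chooses T. Subgame-perfect outcome: (T, C) with payoffs (8, 4).
Under simultaneous play:
Player 1's best replies: L→B; C→B; R→B.
Player 2's best replies: T→C; M→R; B→R.
The unique mutual best reply is (B, R), giving (2, 8).
Player 1's commitment gain: 8 − 2 = 6.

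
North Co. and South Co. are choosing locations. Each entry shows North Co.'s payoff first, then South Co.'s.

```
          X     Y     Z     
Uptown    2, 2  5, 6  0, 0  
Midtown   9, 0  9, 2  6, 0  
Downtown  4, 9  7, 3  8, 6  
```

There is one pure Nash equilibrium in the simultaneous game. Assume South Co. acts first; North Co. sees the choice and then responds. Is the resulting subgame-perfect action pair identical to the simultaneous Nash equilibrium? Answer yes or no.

Backward induction with South Co. moving first.
- X → North Co. plays Midtown (best of 2, 9, 4); South Co. gets 0.
- Y → North Co. plays Midtown (best of 5, 9, 7); South Co. gets 2.
- Z → North Co. plays Downtown (best of 0, 6, 8); South Co. gets 6.
Among 0, 2, 6, the best is 6 at Z. Subgame-perfect outcome: (Downtown, Z) with payoffs (8, 6).
Under simultaneous play:
North Co.'s best replies: X→Midtown; Y→Midtown; Z→Downtown.
South Co.'s best replies: Uptown→Y; Midtown→Y; Downtown→X.
Only (Midtown, Y) has each player best-responding; Nash payoffs (9, 2).
Sequential outcome (Downtown, Z) differs from the Nash profile (Midtown, Y).

no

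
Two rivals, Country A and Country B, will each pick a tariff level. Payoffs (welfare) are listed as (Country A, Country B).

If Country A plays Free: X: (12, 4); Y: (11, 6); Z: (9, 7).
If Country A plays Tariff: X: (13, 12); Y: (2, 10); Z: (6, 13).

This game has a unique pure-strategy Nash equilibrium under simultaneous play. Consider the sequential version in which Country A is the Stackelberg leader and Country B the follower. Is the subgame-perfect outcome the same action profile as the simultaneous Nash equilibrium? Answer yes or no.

Country B best-responds to each possible Country A move:
- Free: Country B compares 4, 6, 7 and picks Z; Country A would get 9.
- Tariff: Country B compares 12, 10, 13 and picks Z; Country A would get 6.
Among 9, 6, the best is 9 at Free. Subgame-perfect outcome: (Free, Z) with payoffs (9, 7).
For the simultaneous game, intersect best replies.
Country A's best replies: X→Tariff; Y→Free; Z→Free.
Country B's best replies: Free→Z; Tariff→Z.
The unique mutual best reply is (Free, Z), giving (9, 7).
Sequential outcome (Free, Z) coincides with the Nash profile (Free, Z).

yes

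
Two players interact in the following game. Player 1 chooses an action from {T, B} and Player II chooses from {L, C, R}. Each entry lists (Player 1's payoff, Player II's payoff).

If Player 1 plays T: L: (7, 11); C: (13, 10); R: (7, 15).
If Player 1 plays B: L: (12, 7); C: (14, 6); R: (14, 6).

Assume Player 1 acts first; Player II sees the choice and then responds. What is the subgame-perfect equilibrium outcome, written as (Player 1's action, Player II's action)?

(B, L)

Backward induction with Player 1 moving first.
- T: BR = R, leader payoff 7.
- B: BR = L, leader payoff 12.
Among 7, 12, the best is 12 at B. Subgame-perfect outcome: (B, L) with payoffs (12, 7).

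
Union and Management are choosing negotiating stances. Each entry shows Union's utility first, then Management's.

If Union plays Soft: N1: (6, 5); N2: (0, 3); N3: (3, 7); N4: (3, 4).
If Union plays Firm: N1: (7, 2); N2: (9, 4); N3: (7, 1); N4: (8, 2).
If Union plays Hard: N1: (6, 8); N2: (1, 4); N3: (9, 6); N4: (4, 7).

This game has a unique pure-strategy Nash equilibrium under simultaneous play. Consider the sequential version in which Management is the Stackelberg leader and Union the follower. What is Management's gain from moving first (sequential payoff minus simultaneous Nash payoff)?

Work backward from Union's decision.
- N1: Union compares 6, 7, 6 and picks Firm; Management would get 2.
- N2: Union compares 0, 9, 1 and picks Firm; Management would get 4.
- N3: Union compares 3, 7, 9 and picks Hard; Management would get 6.
- N4: Union compares 3, 8, 4 and picks Firm; Management would get 2.
Maximizing over 2, 4, 6, 2, Management chooses N3. Subgame-perfect outcome: (Hard, N3) with payoffs (9, 6).
Now find the simultaneous Nash equilibrium.
Union's best replies: N1→Firm; N2→Firm; N3→Hard; N4→Firm.
Management's best replies: Soft→N3; Firm→N2; Hard→N1.
The unique mutual best reply is (Firm, N2), giving (9, 4).
Management's commitment gain: 6 − 4 = 2.

2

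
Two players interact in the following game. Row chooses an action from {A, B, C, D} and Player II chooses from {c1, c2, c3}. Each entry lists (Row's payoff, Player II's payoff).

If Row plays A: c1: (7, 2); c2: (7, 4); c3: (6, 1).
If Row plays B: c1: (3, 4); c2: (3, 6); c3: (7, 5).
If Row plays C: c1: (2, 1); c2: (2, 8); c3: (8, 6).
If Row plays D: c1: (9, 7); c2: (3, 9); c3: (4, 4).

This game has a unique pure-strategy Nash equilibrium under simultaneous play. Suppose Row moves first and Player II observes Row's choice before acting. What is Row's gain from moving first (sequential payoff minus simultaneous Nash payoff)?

0

Solve by backward induction (Row leads).
- A: Player II compares 2, 4, 1 and picks c2; Row would get 7.
- B: Player II compares 4, 6, 5 and picks c2; Row would get 3.
- C: Player II compares 1, 8, 6 and picks c2; Row would get 2.
- D: Player II compares 7, 9, 4 and picks c2; Row would get 3.
Among 7, 3, 2, 3, the best is 7 at A. Subgame-perfect outcome: (A, c2) with payoffs (7, 4).
For the simultaneous game, intersect best replies.
Row's best replies: c1→D; c2→A; c3→C.
Player II's best replies: A→c2; B→c2; C→c2; D→c2.
The unique mutual best reply is (A, c2), giving (7, 4).
Row's commitment gain: 7 − 7 = 0.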